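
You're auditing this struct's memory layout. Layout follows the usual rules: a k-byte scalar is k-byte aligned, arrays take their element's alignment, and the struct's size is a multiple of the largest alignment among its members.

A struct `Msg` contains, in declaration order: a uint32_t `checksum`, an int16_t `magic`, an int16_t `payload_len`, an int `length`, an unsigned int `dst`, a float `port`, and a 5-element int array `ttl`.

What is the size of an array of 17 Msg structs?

checksum at 0 (size 4, align 4) → ends 4
magic at 4 (size 2, align 2) → ends 6
payload_len at 6 (size 2, align 2) → ends 8
length at 8 (size 4, align 4) → ends 12
dst at 12 (size 4, align 4) → ends 16
port at 16 (size 4, align 4) → ends 20
ttl at 20 (size 20, align 4) → ends 40
total 40 bytes, alignment 4
array of 17: 17 × 40 = 680

680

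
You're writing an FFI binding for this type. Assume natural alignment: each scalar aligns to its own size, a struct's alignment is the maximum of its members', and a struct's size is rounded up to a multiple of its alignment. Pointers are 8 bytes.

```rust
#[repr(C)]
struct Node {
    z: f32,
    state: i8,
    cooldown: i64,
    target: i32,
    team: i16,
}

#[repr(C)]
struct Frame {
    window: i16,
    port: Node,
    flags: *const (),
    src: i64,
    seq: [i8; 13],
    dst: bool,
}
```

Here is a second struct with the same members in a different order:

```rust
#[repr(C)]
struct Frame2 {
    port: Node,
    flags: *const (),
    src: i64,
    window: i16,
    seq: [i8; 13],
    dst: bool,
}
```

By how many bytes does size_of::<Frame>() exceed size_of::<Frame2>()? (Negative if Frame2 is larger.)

8

Node: @0: z [4B, align 4] → 4; @4: state [1B, align 1] → 5; +3 pad (align 8); @8: cooldown [8B, align 8] → 16; @16: target [4B, align 4] → 20; @20: team [2B, align 2] → 22; +2 tail pad (align 8); size 24, align 8
@0: window [2B, align 2] → 2
+6 pad (align 8)
@8: port [24B, align 8] → 32
@32: flags [8B, align 8] → 40
@40: src [8B, align 8] → 48
@48: seq [13B, align 1] → 61
@61: dst [1B, align 1] → 62
+2 tail pad (align 8)
size 64, align 8
— Frame2 —
@0: port [24B, align 8] → 24
@24: flags [8B, align 8] → 32
@32: src [8B, align 8] → 40
@40: window [2B, align 2] → 42
@42: seq [13B, align 1] → 55
@55: dst [1B, align 1] → 56
size 56, align 8
64 − 56 = 8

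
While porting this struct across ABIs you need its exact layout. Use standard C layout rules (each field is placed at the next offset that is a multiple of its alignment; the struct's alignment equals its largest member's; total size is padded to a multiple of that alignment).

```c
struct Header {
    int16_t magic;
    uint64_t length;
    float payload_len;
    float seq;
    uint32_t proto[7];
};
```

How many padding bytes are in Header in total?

10

0..2  magic  (2B, 2-aligned)
2..8  -- padding (6B)
8..16  length  (8B, 8-aligned)
16..20  payload_len  (4B, 4-aligned)
20..24  seq  (4B, 4-aligned)
24..52  proto  (28B, 4-aligned)
52..56  -- tail padding (4B)
sizeof = 56, alignof = 8
data bytes 46, size 56 → padding 10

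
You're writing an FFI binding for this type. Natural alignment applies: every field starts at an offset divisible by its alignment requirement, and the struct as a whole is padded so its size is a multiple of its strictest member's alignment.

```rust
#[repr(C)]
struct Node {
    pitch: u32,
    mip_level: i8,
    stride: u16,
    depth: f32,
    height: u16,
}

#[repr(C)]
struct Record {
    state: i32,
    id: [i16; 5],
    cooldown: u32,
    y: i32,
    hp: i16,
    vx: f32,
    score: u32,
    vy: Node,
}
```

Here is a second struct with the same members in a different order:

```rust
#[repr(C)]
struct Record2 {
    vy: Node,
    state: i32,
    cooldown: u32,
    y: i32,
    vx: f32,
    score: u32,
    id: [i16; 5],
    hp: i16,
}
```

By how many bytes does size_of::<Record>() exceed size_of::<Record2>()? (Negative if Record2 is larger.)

4

Node: @0: pitch [4B, align 4] → 4; @4: mip_level [1B, align 1] → 5; +1 pad (align 2); @6: stride [2B, align 2] → 8; @8: depth [4B, align 4] → 12; @12: height [2B, align 2] → 14; +2 tail pad (align 4); size 16, align 4
@0: state [4B, align 4] → 4
@4: id [10B, align 2] → 14
+2 pad (align 4)
@16: cooldown [4B, align 4] → 20
@20: y [4B, align 4] → 24
@24: hp [2B, align 2] → 26
+2 pad (align 4)
@28: vx [4B, align 4] → 32
@32: score [4B, align 4] → 36
@36: vy [16B, align 4] → 52
size 52, align 4
— Record2 —
@0: vy [16B, align 4] → 16
@16: state [4B, align 4] → 20
@20: cooldown [4B, align 4] → 24
@24: y [4B, align 4] → 28
@28: vx [4B, align 4] → 32
@32: score [4B, align 4] → 36
@36: id [10B, align 2] → 46
@46: hp [2B, align 2] → 48
size 48, align 4
52 − 48 = 4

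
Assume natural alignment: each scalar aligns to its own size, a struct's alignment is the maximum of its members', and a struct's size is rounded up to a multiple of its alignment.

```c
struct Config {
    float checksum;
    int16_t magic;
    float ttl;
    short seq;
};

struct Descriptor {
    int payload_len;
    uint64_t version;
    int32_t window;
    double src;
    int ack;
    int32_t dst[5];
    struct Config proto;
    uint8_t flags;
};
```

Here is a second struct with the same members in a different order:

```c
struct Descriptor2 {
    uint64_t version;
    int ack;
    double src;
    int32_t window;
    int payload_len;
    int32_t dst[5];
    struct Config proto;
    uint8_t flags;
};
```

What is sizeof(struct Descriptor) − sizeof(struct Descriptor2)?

8

Config: checksum at 0 (size 4, align 4) → ends 4; magic at 4 (size 2, align 2) → ends 6; pad 2 to align 4 for ttl; ttl at 8 (size 4, align 4) → ends 12; seq at 12 (size 2, align 2) → ends 14; tail pad 2 to reach multiple of 4; total 16 bytes, alignment 4
payload_len at 0 (size 4, align 4) → ends 4
pad 4 to align 8 for version
version at 8 (size 8, align 8) → ends 16
window at 16 (size 4, align 4) → ends 20
pad 4 to align 8 for src
src at 24 (size 8, align 8) → ends 32
ack at 32 (size 4, align 4) → ends 36
dst at 36 (size 20, align 4) → ends 56
proto at 56 (size 16, align 4) → ends 72
flags at 72 (size 1, align 1) → ends 73
tail pad 7 to reach multiple of 8
total 80 bytes, alignment 8
— Descriptor2 —
version at 0 (size 8, align 8) → ends 8
ack at 8 (size 4, align 4) → ends 12
pad 4 to align 8 for src
src at 16 (size 8, align 8) → ends 24
window at 24 (size 4, align 4) → ends 28
payload_len at 28 (size 4, align 4) → ends 32
dst at 32 (size 20, align 4) → ends 52
proto at 52 (size 16, align 4) → ends 68
flags at 68 (size 1, align 1) → ends 69
tail pad 3 to reach multiple of 8
total 72 bytes, alignment 8
80 − 72 = 8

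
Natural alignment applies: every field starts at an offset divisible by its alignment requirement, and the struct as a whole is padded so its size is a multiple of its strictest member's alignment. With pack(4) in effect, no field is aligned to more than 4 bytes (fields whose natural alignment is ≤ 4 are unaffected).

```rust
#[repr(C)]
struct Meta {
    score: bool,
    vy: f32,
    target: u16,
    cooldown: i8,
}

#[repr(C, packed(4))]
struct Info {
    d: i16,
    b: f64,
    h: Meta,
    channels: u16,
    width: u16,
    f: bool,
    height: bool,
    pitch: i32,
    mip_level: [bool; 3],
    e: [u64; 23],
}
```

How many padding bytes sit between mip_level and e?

Meta: 0..1  score  (1B, 1-aligned); 1..4  -- padding (3B); 4..8  vy  (4B, 4-aligned); 8..10  target  (2B, 2-aligned); 10..11  cooldown  (1B, 1-aligned); 11..12  -- tail padding (1B); sizeof = 12, alignof = 4
0..2  d  (2B, 2-aligned)
2..4  -- padding (2B)
4..12  b  (8B, 4-aligned)
12..24  h  (12B, 4-aligned)
24..26  channels  (2B, 2-aligned)
26..28  width  (2B, 2-aligned)
28..29  f  (1B, 1-aligned)
29..30  height  (1B, 1-aligned)
30..32  -- padding (2B)
32..36  pitch  (4B, 4-aligned)
36..39  mip_level  (3B, 1-aligned)
39..40  -- padding (1B)
40..224  e  (184B, 4-aligned)

1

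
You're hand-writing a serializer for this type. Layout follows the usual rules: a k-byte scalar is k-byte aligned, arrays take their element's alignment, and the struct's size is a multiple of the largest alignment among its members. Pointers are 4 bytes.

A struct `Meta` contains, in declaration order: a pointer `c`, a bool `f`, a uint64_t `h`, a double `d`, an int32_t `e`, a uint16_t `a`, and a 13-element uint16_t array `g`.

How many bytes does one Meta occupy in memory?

c at 0 (size 4, align 4) → ends 4
f at 4 (size 1, align 1) → ends 5
pad 3 to align 8 for h
h at 8 (size 8, align 8) → ends 16
d at 16 (size 8, align 8) → ends 24
e at 24 (size 4, align 4) → ends 28
a at 28 (size 2, align 2) → ends 30
g at 30 (size 26, align 2) → ends 56
total 56 bytes, alignment 8

56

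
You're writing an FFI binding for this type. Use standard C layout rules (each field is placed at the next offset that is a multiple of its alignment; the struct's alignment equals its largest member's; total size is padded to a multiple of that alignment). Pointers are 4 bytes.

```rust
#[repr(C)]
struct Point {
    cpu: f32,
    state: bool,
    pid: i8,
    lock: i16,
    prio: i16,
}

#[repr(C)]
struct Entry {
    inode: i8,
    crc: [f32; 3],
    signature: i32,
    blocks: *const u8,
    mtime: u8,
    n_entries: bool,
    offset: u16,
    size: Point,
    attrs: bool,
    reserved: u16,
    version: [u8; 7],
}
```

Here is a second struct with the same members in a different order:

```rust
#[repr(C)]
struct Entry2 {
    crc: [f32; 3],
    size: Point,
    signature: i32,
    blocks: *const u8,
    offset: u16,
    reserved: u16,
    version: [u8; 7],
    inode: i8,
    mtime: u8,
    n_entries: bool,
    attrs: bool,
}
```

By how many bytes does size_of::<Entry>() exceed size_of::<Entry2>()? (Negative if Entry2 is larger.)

Point: cpu at 0 (size 4, align 4) → ends 4; state at 4 (size 1, align 1) → ends 5; pid at 5 (size 1, align 1) → ends 6; lock at 6 (size 2, align 2) → ends 8; prio at 8 (size 2, align 2) → ends 10; tail pad 2 to reach multiple of 4; total 12 bytes, alignment 4
inode at 0 (size 1, align 1) → ends 1
pad 3 to align 4 for crc
crc at 4 (size 12, align 4) → ends 16
signature at 16 (size 4, align 4) → ends 20
blocks at 20 (size 4, align 4) → ends 24
mtime at 24 (size 1, align 1) → ends 25
n_entries at 25 (size 1, align 1) → ends 26
offset at 26 (size 2, align 2) → ends 28
size at 28 (size 12, align 4) → ends 40
attrs at 40 (size 1, align 1) → ends 41
pad 1 to align 2 for reserved
reserved at 42 (size 2, align 2) → ends 44
version at 44 (size 7, align 1) → ends 51
tail pad 1 to reach multiple of 4
total 52 bytes, alignment 4
— Entry2 —
crc at 0 (size 12, align 4) → ends 12
size at 12 (size 12, align 4) → ends 24
signature at 24 (size 4, align 4) → ends 28
blocks at 28 (size 4, align 4) → ends 32
offset at 32 (size 2, align 2) → ends 34
reserved at 34 (size 2, align 2) → ends 36
version at 36 (size 7, align 1) → ends 43
inode at 43 (size 1, align 1) → ends 44
mtime at 44 (size 1, align 1) → ends 45
n_entries at 45 (size 1, align 1) → ends 46
attrs at 46 (size 1, align 1) → ends 47
tail pad 1 to reach multiple of 4
total 48 bytes, alignment 4
52 − 48 = 4

4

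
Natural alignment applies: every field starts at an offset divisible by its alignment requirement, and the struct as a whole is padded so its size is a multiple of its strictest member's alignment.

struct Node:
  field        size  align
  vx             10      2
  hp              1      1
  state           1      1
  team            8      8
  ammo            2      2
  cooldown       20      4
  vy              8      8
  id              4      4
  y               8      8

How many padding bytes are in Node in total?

0..10  vx  (10B, 2-aligned)
10..11  hp  (1B, 1-aligned)
11..12  state  (1B, 1-aligned)
12..16  -- padding (4B)
16..24  team  (8B, 8-aligned)
24..26  ammo  (2B, 2-aligned)
26..28  -- padding (2B)
28..48  cooldown  (20B, 4-aligned)
48..56  vy  (8B, 8-aligned)
56..60  id  (4B, 4-aligned)
60..64  -- padding (4B)
64..72  y  (8B, 8-aligned)
sizeof = 72, alignof = 8
data bytes 62, size 72 → padding 10

10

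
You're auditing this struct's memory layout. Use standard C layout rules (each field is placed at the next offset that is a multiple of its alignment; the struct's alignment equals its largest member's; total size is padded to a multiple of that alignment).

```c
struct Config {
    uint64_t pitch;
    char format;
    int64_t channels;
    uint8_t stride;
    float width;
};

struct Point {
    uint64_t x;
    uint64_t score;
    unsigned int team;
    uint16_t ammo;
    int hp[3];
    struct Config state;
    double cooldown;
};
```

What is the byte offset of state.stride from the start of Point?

64

Config: @0: pitch [8B, align 8] → 8; @8: format [1B, align 1] → 9; +7 pad (align 8); @16: channels [8B, align 8] → 24; @24: stride [1B, align 1] → 25; +3 pad (align 4); @28: width [4B, align 4] → 32; size 32, align 8
@0: x [8B, align 8] → 8
@8: score [8B, align 8] → 16
@16: team [4B, align 4] → 20
@20: ammo [2B, align 2] → 22
+2 pad (align 4)
@24: hp [12B, align 4] → 36
+4 pad (align 8)
@40: state [32B, align 8] → 72
within Config: stride at 24
40 + 24 = 64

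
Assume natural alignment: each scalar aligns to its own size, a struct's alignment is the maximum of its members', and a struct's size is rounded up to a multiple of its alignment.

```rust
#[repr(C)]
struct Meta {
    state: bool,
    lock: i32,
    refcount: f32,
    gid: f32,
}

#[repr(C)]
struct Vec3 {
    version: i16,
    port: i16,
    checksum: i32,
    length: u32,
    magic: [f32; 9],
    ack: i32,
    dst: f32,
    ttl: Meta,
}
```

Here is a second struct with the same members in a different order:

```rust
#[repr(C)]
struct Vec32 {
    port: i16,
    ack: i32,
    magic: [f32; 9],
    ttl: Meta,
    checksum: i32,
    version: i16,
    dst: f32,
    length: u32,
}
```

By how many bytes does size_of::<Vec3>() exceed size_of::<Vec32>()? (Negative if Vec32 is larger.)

-4

Meta: state at 0 (size 1, align 1) → ends 1; pad 3 to align 4 for lock; lock at 4 (size 4, align 4) → ends 8; refcount at 8 (size 4, align 4) → ends 12; gid at 12 (size 4, align 4) → ends 16; total 16 bytes, alignment 4
version at 0 (size 2, align 2) → ends 2
port at 2 (size 2, align 2) → ends 4
checksum at 4 (size 4, align 4) → ends 8
length at 8 (size 4, align 4) → ends 12
magic at 12 (size 36, align 4) → ends 48
ack at 48 (size 4, align 4) → ends 52
dst at 52 (size 4, align 4) → ends 56
ttl at 56 (size 16, align 4) → ends 72
total 72 bytes, alignment 4
— Vec32 —
port at 0 (size 2, align 2) → ends 2
pad 2 to align 4 for ack
ack at 4 (size 4, align 4) → ends 8
magic at 8 (size 36, align 4) → ends 44
ttl at 44 (size 16, align 4) → ends 60
checksum at 60 (size 4, align 4) → ends 64
version at 64 (size 2, align 2) → ends 66
pad 2 to align 4 for dst
dst at 68 (size 4, align 4) → ends 72
length at 72 (size 4, align 4) → ends 76
total 76 bytes, alignment 4
72 − 76 = -4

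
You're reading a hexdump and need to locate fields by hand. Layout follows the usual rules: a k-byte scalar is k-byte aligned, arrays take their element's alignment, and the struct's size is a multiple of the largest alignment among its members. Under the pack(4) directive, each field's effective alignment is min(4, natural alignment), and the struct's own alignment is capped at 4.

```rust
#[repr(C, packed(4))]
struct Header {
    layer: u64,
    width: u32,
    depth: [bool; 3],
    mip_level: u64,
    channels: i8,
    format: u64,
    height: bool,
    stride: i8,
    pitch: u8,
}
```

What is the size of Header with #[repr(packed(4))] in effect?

40

layer at 0 (size 8, align 4) → ends 8
width at 8 (size 4, align 4) → ends 12
depth at 12 (size 3, align 1) → ends 15
pad 1 to align 4 for mip_level
mip_level at 16 (size 8, align 4) → ends 24
channels at 24 (size 1, align 1) → ends 25
pad 3 to align 4 for format
format at 28 (size 8, align 4) → ends 36
height at 36 (size 1, align 1) → ends 37
stride at 37 (size 1, align 1) → ends 38
pitch at 38 (size 1, align 1) → ends 39
tail pad 1 to reach multiple of 4
total 40 bytes, alignment 4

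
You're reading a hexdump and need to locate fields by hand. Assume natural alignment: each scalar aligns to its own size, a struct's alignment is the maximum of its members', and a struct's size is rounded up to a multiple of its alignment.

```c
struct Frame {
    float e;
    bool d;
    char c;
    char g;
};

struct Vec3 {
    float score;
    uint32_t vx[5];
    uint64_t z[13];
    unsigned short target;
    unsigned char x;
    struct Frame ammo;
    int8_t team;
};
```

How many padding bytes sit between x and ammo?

Frame: @0: e [4B, align 4] → 4; @4: d [1B, align 1] → 5; @5: c [1B, align 1] → 6; @6: g [1B, align 1] → 7; +1 tail pad (align 4); size 8, align 4
@0: score [4B, align 4] → 4
@4: vx [20B, align 4] → 24
@24: z [104B, align 8] → 128
@128: target [2B, align 2] → 130
@130: x [1B, align 1] → 131
+1 pad (align 4)
@132: ammo [8B, align 4] → 140

1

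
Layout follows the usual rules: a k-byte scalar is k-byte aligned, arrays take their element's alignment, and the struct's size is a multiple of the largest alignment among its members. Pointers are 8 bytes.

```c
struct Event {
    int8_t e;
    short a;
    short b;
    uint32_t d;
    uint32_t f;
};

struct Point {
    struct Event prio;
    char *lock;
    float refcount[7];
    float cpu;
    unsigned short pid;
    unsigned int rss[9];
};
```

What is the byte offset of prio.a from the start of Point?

Event: @0: e [1B, align 1] → 1; +1 pad (align 2); @2: a [2B, align 2] → 4; @4: b [2B, align 2] → 6; +2 pad (align 4); @8: d [4B, align 4] → 12; @12: f [4B, align 4] → 16; size 16, align 4
@0: prio [16B, align 4] → 16
within Event: a at 2
0 + 2 = 2

2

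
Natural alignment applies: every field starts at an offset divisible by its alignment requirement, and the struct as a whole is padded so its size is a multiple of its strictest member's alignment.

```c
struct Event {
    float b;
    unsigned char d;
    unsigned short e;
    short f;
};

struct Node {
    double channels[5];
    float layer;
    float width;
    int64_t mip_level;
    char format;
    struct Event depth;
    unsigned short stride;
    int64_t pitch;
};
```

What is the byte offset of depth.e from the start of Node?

66

Event: b at 0 (size 4, align 4) → ends 4; d at 4 (size 1, align 1) → ends 5; pad 1 to align 2 for e; e at 6 (size 2, align 2) → ends 8; f at 8 (size 2, align 2) → ends 10; tail pad 2 to reach multiple of 4; total 12 bytes, alignment 4
channels at 0 (size 40, align 8) → ends 40
layer at 40 (size 4, align 4) → ends 44
width at 44 (size 4, align 4) → ends 48
mip_level at 48 (size 8, align 8) → ends 56
format at 56 (size 1, align 1) → ends 57
pad 3 to align 4 for depth
depth at 60 (size 12, align 4) → ends 72
within Event: e at 6
60 + 6 = 66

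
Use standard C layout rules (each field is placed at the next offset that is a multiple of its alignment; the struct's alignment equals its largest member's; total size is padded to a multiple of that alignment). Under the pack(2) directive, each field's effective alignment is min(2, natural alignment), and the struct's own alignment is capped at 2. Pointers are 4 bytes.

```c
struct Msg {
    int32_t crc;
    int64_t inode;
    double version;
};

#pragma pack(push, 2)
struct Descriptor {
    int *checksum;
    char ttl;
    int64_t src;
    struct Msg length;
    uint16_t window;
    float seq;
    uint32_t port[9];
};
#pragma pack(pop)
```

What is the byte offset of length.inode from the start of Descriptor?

Msg: 0..4  crc  (4B, 4-aligned); 4..8  -- padding (4B); 8..16  inode  (8B, 8-aligned); 16..24  version  (8B, 8-aligned); sizeof = 24, alignof = 8
0..4  checksum  (4B, 2-aligned)
4..5  ttl  (1B, 1-aligned)
5..6  -- padding (1B)
6..14  src  (8B, 2-aligned)
14..38  length  (24B, 2-aligned)
within Msg: inode at 8
14 + 8 = 22

22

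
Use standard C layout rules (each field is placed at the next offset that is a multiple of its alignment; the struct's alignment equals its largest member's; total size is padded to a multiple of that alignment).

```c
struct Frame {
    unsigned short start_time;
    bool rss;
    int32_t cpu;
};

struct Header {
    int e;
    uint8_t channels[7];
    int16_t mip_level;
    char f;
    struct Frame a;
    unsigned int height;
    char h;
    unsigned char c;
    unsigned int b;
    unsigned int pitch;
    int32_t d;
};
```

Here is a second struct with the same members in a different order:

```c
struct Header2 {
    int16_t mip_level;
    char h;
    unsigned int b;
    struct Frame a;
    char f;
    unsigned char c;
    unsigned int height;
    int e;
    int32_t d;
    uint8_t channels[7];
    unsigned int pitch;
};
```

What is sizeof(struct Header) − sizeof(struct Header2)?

Frame: 0..2  start_time  (2B, 2-aligned); 2..3  rss  (1B, 1-aligned); 3..4  -- padding (1B); 4..8  cpu  (4B, 4-aligned); sizeof = 8, alignof = 4
0..4  e  (4B, 4-aligned)
4..11  channels  (7B, 1-aligned)
11..12  -- padding (1B)
12..14  mip_level  (2B, 2-aligned)
14..15  f  (1B, 1-aligned)
15..16  -- padding (1B)
16..24  a  (8B, 4-aligned)
24..28  height  (4B, 4-aligned)
28..29  h  (1B, 1-aligned)
29..30  c  (1B, 1-aligned)
30..32  -- padding (2B)
32..36  b  (4B, 4-aligned)
36..40  pitch  (4B, 4-aligned)
40..44  d  (4B, 4-aligned)
sizeof = 44, alignof = 4
— Header2 —
0..2  mip_level  (2B, 2-aligned)
2..3  h  (1B, 1-aligned)
3..4  -- padding (1B)
4..8  b  (4B, 4-aligned)
8..16  a  (8B, 4-aligned)
16..17  f  (1B, 1-aligned)
17..18  c  (1B, 1-aligned)
18..20  -- padding (2B)
20..24  height  (4B, 4-aligned)
24..28  e  (4B, 4-aligned)
28..32  d  (4B, 4-aligned)
32..39  channels  (7B, 1-aligned)
39..40  -- padding (1B)
40..44  pitch  (4B, 4-aligned)
sizeof = 44, alignof = 4
44 − 44 = 0

0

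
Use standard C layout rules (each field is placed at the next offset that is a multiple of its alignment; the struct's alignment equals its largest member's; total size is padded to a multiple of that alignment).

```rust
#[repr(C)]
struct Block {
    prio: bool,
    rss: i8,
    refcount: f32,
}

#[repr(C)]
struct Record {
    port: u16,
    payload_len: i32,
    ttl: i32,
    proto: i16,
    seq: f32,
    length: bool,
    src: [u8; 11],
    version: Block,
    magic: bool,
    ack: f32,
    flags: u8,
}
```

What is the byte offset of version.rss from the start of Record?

Block: 0..1  prio  (1B, 1-aligned); 1..2  rss  (1B, 1-aligned); 2..4  -- padding (2B); 4..8  refcount  (4B, 4-aligned); sizeof = 8, alignof = 4
0..2  port  (2B, 2-aligned)
2..4  -- padding (2B)
4..8  payload_len  (4B, 4-aligned)
8..12  ttl  (4B, 4-aligned)
12..14  proto  (2B, 2-aligned)
14..16  -- padding (2B)
16..20  seq  (4B, 4-aligned)
20..21  length  (1B, 1-aligned)
21..32  src  (11B, 1-aligned)
32..40  version  (8B, 4-aligned)
within Block: rss at 1
32 + 1 = 33

33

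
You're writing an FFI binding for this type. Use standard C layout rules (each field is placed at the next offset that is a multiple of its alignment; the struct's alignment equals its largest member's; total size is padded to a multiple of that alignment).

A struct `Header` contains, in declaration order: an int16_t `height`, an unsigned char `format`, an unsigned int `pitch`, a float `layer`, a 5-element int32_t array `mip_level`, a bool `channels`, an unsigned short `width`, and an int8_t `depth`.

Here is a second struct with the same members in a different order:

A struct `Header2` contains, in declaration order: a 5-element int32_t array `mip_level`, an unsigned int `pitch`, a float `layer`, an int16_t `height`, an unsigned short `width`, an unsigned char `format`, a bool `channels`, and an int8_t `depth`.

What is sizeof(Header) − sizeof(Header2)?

4

@0: height [2B, align 2] → 2
@2: format [1B, align 1] → 3
+1 pad (align 4)
@4: pitch [4B, align 4] → 8
@8: layer [4B, align 4] → 12
@12: mip_level [20B, align 4] → 32
@32: channels [1B, align 1] → 33
+1 pad (align 2)
@34: width [2B, align 2] → 36
@36: depth [1B, align 1] → 37
+3 tail pad (align 4)
size 40, align 4
— Header2 —
@0: mip_level [20B, align 4] → 20
@20: pitch [4B, align 4] → 24
@24: layer [4B, align 4] → 28
@28: height [2B, align 2] → 30
@30: width [2B, align 2] → 32
@32: format [1B, align 1] → 33
@33: channels [1B, align 1] → 34
@34: depth [1B, align 1] → 35
+1 tail pad (align 4)
size 36, align 4
40 − 36 = 4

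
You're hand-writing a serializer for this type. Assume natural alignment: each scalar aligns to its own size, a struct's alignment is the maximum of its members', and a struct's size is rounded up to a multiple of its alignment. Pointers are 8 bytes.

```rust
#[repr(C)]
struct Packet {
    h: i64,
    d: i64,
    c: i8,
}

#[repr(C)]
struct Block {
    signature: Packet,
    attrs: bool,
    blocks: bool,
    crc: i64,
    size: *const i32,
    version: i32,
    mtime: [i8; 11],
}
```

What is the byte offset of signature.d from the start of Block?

Packet: @0: h [8B, align 8] → 8; @8: d [8B, align 8] → 16; @16: c [1B, align 1] → 17; +7 tail pad (align 8); size 24, align 8
@0: signature [24B, align 8] → 24
within Packet: d at 8
0 + 8 = 8

8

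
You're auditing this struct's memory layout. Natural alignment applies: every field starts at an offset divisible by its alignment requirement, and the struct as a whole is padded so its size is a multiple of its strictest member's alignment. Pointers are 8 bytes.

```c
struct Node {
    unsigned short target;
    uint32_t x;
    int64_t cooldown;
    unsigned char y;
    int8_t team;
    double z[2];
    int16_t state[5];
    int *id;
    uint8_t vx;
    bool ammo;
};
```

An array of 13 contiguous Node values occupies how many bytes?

936

0..2  target  (2B, 2-aligned)
2..4  -- padding (2B)
4..8  x  (4B, 4-aligned)
8..16  cooldown  (8B, 8-aligned)
16..17  y  (1B, 1-aligned)
17..18  team  (1B, 1-aligned)
18..24  -- padding (6B)
24..40  z  (16B, 8-aligned)
40..50  state  (10B, 2-aligned)
50..56  -- padding (6B)
56..64  id  (8B, 8-aligned)
64..65  vx  (1B, 1-aligned)
65..66  ammo  (1B, 1-aligned)
66..72  -- tail padding (6B)
sizeof = 72, alignof = 8
array of 13: 13 × 72 = 936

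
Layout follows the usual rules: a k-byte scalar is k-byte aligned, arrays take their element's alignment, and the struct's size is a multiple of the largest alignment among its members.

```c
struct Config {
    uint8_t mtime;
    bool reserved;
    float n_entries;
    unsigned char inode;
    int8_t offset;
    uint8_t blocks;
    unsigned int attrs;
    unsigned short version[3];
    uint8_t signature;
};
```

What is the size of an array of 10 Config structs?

@0: mtime [1B, align 1] → 1
@1: reserved [1B, align 1] → 2
+2 pad (align 4)
@4: n_entries [4B, align 4] → 8
@8: inode [1B, align 1] → 9
@9: offset [1B, align 1] → 10
@10: blocks [1B, align 1] → 11
+1 pad (align 4)
@12: attrs [4B, align 4] → 16
@16: version [6B, align 2] → 22
@22: signature [1B, align 1] → 23
+1 tail pad (align 4)
size 24, align 4
array of 10: 10 × 24 = 240

240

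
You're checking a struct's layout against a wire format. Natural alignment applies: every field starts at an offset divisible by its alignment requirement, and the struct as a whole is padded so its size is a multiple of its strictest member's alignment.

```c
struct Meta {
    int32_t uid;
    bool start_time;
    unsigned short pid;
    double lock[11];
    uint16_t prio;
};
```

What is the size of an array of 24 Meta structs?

2496

0..4  uid  (4B, 4-aligned)
4..5  start_time  (1B, 1-aligned)
5..6  -- padding (1B)
6..8  pid  (2B, 2-aligned)
8..96  lock  (88B, 8-aligned)
96..98  prio  (2B, 2-aligned)
98..104  -- tail padding (6B)
sizeof = 104, alignof = 8
array of 24: 24 × 104 = 2496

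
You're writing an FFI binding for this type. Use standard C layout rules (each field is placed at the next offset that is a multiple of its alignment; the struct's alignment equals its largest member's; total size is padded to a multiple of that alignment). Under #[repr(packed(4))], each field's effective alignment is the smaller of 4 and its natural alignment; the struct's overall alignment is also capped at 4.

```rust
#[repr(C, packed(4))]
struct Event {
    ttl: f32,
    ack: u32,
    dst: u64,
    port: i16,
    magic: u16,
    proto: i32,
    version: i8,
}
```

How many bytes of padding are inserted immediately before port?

0

@0: ttl [4B, align 4] → 4
@4: ack [4B, align 4] → 8
@8: dst [8B, align 4] → 16
@16: port [2B, align 2] → 18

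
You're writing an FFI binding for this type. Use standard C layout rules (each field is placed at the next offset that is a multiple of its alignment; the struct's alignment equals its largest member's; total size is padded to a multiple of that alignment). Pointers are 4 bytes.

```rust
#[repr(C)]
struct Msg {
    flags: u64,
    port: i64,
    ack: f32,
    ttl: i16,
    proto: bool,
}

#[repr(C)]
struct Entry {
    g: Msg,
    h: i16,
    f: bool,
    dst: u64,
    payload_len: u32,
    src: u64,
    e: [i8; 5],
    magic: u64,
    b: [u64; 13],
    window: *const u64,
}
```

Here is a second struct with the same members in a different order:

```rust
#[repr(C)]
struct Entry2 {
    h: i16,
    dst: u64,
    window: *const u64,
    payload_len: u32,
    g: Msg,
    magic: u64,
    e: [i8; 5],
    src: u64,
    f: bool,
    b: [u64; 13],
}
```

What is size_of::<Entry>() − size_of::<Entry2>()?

Msg: 0..8  flags  (8B, 8-aligned); 8..16  port  (8B, 8-aligned); 16..20  ack  (4B, 4-aligned); 20..22  ttl  (2B, 2-aligned); 22..23  proto  (1B, 1-aligned); 23..24  -- tail padding (1B); sizeof = 24, alignof = 8
0..24  g  (24B, 8-aligned)
24..26  h  (2B, 2-aligned)
26..27  f  (1B, 1-aligned)
27..32  -- padding (5B)
32..40  dst  (8B, 8-aligned)
40..44  payload_len  (4B, 4-aligned)
44..48  -- padding (4B)
48..56  src  (8B, 8-aligned)
56..61  e  (5B, 1-aligned)
61..64  -- padding (3B)
64..72  magic  (8B, 8-aligned)
72..176  b  (104B, 8-aligned)
176..180  window  (4B, 4-aligned)
180..184  -- tail padding (4B)
sizeof = 184, alignof = 8
— Entry2 —
0..2  h  (2B, 2-aligned)
2..8  -- padding (6B)
8..16  dst  (8B, 8-aligned)
16..20  window  (4B, 4-aligned)
20..24  payload_len  (4B, 4-aligned)
24..48  g  (24B, 8-aligned)
48..56  magic  (8B, 8-aligned)
56..61  e  (5B, 1-aligned)
61..64  -- padding (3B)
64..72  src  (8B, 8-aligned)
72..73  f  (1B, 1-aligned)
73..80  -- padding (7B)
80..184  b  (104B, 8-aligned)
sizeof = 184, alignof = 8
184 − 184 = 0

0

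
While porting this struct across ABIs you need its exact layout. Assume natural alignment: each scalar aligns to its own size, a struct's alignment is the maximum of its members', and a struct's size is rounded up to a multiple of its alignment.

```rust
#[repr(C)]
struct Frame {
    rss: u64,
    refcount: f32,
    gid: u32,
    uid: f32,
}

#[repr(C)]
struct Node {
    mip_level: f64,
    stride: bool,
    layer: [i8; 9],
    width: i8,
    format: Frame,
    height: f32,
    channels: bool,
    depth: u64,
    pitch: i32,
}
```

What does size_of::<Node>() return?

Frame: @0: rss [8B, align 8] → 8; @8: refcount [4B, align 4] → 12; @12: gid [4B, align 4] → 16; @16: uid [4B, align 4] → 20; +4 tail pad (align 8); size 24, align 8
@0: mip_level [8B, align 8] → 8
@8: stride [1B, align 1] → 9
@9: layer [9B, align 1] → 18
@18: width [1B, align 1] → 19
+5 pad (align 8)
@24: format [24B, align 8] → 48
@48: height [4B, align 4] → 52
@52: channels [1B, align 1] → 53
+3 pad (align 8)
@56: depth [8B, align 8] → 64
@64: pitch [4B, align 4] → 68
+4 tail pad (align 8)
size 72, align 8

72 bytes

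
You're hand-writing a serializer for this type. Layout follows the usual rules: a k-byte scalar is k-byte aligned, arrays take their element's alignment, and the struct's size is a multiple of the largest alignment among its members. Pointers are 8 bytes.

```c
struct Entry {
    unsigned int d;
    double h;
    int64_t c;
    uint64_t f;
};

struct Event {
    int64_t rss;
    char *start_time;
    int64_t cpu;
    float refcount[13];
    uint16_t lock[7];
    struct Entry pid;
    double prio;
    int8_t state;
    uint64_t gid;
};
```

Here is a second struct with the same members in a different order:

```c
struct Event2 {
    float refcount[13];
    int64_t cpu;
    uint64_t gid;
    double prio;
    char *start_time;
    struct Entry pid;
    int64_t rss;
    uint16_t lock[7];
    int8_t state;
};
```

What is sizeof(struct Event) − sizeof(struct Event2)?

8

Entry: d at 0 (size 4, align 4) → ends 4; pad 4 to align 8 for h; h at 8 (size 8, align 8) → ends 16; c at 16 (size 8, align 8) → ends 24; f at 24 (size 8, align 8) → ends 32; total 32 bytes, alignment 8
rss at 0 (size 8, align 8) → ends 8
start_time at 8 (size 8, align 8) → ends 16
cpu at 16 (size 8, align 8) → ends 24
refcount at 24 (size 52, align 4) → ends 76
lock at 76 (size 14, align 2) → ends 90
pad 6 to align 8 for pid
pid at 96 (size 32, align 8) → ends 128
prio at 128 (size 8, align 8) → ends 136
state at 136 (size 1, align 1) → ends 137
pad 7 to align 8 for gid
gid at 144 (size 8, align 8) → ends 152
total 152 bytes, alignment 8
— Event2 —
refcount at 0 (size 52, align 4) → ends 52
pad 4 to align 8 for cpu
cpu at 56 (size 8, align 8) → ends 64
gid at 64 (size 8, align 8) → ends 72
prio at 72 (size 8, align 8) → ends 80
start_time at 80 (size 8, align 8) → ends 88
pid at 88 (size 32, align 8) → ends 120
rss at 120 (size 8, align 8) → ends 128
lock at 128 (size 14, align 2) → ends 142
state at 142 (size 1, align 1) → ends 143
tail pad 1 to reach multiple of 8
total 144 bytes, alignment 8
152 − 144 = 8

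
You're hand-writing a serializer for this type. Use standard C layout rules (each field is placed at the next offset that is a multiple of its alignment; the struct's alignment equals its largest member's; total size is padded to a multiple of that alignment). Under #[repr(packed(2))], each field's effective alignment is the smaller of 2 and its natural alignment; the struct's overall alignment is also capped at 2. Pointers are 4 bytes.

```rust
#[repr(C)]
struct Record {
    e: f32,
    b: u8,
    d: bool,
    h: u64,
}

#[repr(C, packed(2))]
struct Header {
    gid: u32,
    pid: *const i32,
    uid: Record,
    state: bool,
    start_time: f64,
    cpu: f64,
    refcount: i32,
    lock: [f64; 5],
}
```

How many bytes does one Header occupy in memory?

86

Record: @0: e [4B, align 4] → 4; @4: b [1B, align 1] → 5; @5: d [1B, align 1] → 6; +2 pad (align 8); @8: h [8B, align 8] → 16; size 16, align 8
@0: gid [4B, align 2] → 4
@4: pid [4B, align 2] → 8
@8: uid [16B, align 2] → 24
@24: state [1B, align 1] → 25
+1 pad (align 2)
@26: start_time [8B, align 2] → 34
@34: cpu [8B, align 2] → 42
@42: refcount [4B, align 2] → 46
@46: lock [40B, align 2] → 86
size 86, align 2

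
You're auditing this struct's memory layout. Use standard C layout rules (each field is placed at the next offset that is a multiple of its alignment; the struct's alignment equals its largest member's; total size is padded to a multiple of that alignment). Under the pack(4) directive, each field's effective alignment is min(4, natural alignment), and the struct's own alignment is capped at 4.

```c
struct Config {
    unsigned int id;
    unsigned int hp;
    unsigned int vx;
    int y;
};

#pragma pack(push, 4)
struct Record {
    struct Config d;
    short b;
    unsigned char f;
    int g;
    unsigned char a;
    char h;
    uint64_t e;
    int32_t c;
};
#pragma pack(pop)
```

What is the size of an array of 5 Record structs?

200

Config: id at 0 (size 4, align 4) → ends 4; hp at 4 (size 4, align 4) → ends 8; vx at 8 (size 4, align 4) → ends 12; y at 12 (size 4, align 4) → ends 16; total 16 bytes, alignment 4
d at 0 (size 16, align 4) → ends 16
b at 16 (size 2, align 2) → ends 18
f at 18 (size 1, align 1) → ends 19
pad 1 to align 4 for g
g at 20 (size 4, align 4) → ends 24
a at 24 (size 1, align 1) → ends 25
h at 25 (size 1, align 1) → ends 26
pad 2 to align 4 for e
e at 28 (size 8, align 4) → ends 36
c at 36 (size 4, align 4) → ends 40
total 40 bytes, alignment 4
array of 5: 5 × 40 = 200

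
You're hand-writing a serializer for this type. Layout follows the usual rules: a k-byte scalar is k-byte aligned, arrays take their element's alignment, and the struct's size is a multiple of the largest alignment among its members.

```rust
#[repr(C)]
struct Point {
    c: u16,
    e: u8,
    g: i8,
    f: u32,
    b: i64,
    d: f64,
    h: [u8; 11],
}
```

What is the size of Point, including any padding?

40

@0: c [2B, align 2] → 2
@2: e [1B, align 1] → 3
@3: g [1B, align 1] → 4
@4: f [4B, align 4] → 8
@8: b [8B, align 8] → 16
@16: d [8B, align 8] → 24
@24: h [11B, align 1] → 35
+5 tail pad (align 8)
size 40, align 8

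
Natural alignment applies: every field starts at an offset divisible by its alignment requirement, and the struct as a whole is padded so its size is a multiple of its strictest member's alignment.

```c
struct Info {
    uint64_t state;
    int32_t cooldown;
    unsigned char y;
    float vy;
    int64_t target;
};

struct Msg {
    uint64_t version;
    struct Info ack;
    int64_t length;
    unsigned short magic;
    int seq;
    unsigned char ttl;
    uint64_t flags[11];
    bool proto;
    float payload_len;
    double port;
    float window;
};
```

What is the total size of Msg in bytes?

176 bytes

Info: @0: state [8B, align 8] → 8; @8: cooldown [4B, align 4] → 12; @12: y [1B, align 1] → 13; +3 pad (align 4); @16: vy [4B, align 4] → 20; +4 pad (align 8); @24: target [8B, align 8] → 32; size 32, align 8
@0: version [8B, align 8] → 8
@8: ack [32B, align 8] → 40
@40: length [8B, align 8] → 48
@48: magic [2B, align 2] → 50
+2 pad (align 4)
@52: seq [4B, align 4] → 56
@56: ttl [1B, align 1] → 57
+7 pad (align 8)
@64: flags [88B, align 8] → 152
@152: proto [1B, align 1] → 153
+3 pad (align 4)
@156: payload_len [4B, align 4] → 160
@160: port [8B, align 8] → 168
@168: window [4B, align 4] → 172
+4 tail pad (align 8)
size 176, align 8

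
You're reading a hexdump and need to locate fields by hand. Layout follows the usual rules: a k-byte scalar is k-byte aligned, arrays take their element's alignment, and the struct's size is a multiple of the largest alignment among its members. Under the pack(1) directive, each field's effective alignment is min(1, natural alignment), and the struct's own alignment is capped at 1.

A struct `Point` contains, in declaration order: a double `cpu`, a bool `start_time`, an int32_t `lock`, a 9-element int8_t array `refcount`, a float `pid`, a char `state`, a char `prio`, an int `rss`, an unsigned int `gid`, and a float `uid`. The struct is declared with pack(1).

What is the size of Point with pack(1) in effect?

40

cpu at 0 (size 8, align 1) → ends 8
start_time at 8 (size 1, align 1) → ends 9
lock at 9 (size 4, align 1) → ends 13
refcount at 13 (size 9, align 1) → ends 22
pid at 22 (size 4, align 1) → ends 26
state at 26 (size 1, align 1) → ends 27
prio at 27 (size 1, align 1) → ends 28
rss at 28 (size 4, align 1) → ends 32
gid at 32 (size 4, align 1) → ends 36
uid at 36 (size 4, align 1) → ends 40
total 40 bytes, alignment 1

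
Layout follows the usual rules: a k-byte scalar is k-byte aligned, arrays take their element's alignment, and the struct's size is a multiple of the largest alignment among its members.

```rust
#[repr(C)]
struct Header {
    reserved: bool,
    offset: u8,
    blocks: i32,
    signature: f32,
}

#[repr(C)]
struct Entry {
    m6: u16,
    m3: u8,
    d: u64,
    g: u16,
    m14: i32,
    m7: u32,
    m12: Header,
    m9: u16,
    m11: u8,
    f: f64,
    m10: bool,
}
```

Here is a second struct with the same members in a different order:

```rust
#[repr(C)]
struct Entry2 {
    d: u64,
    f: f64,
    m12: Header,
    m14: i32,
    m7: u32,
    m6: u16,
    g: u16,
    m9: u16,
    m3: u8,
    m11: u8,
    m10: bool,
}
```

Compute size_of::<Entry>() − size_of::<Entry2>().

16

Header: @0: reserved [1B, align 1] → 1; @1: offset [1B, align 1] → 2; +2 pad (align 4); @4: blocks [4B, align 4] → 8; @8: signature [4B, align 4] → 12; size 12, align 4
@0: m6 [2B, align 2] → 2
@2: m3 [1B, align 1] → 3
+5 pad (align 8)
@8: d [8B, align 8] → 16
@16: g [2B, align 2] → 18
+2 pad (align 4)
@20: m14 [4B, align 4] → 24
@24: m7 [4B, align 4] → 28
@28: m12 [12B, align 4] → 40
@40: m9 [2B, align 2] → 42
@42: m11 [1B, align 1] → 43
+5 pad (align 8)
@48: f [8B, align 8] → 56
@56: m10 [1B, align 1] → 57
+7 tail pad (align 8)
size 64, align 8
— Entry2 —
@0: d [8B, align 8] → 8
@8: f [8B, align 8] → 16
@16: m12 [12B, align 4] → 28
@28: m14 [4B, align 4] → 32
@32: m7 [4B, align 4] → 36
@36: m6 [2B, align 2] → 38
@38: g [2B, align 2] → 40
@40: m9 [2B, align 2] → 42
@42: m3 [1B, align 1] → 43
@43: m11 [1B, align 1] → 44
@44: m10 [1B, align 1] → 45
+3 tail pad (align 8)
size 48, align 8
64 − 48 = 16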